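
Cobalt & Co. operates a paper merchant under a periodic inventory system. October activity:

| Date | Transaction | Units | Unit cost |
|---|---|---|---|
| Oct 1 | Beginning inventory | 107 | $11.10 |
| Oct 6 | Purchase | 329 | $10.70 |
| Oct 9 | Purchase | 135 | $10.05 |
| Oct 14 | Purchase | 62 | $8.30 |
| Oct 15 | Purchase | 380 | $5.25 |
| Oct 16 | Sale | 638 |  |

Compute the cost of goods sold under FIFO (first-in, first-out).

COGS = $6,605.60

Oct 16, 638 sold [FIFO — oldest first]: 107 @ $11.10 + 329 @ $10.70 + 135 @ $10.05 + 62 @ $8.30 + 5 @ $5.25 = $6,605.60
Ending inventory: 375 @ $5.25 = $1,968.75
Check: goods available $8,574.35 = COGS $6,605.60 + ending $1,968.75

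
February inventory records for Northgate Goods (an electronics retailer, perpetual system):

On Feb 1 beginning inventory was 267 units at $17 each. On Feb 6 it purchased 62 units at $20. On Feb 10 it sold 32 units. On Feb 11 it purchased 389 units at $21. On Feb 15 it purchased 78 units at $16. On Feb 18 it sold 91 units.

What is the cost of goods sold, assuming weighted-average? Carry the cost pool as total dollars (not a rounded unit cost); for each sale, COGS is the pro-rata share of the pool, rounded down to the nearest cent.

COGS = $2,305.13

After Feb 1: 267 on hand, pool $4,539.00 (≈ $17.0000 each)
After Feb 6: 329 on hand, pool $5,779.00 (≈ $17.5653 each)
Feb 10, sell 32: 32/329 × $5,779.00 → $562.09
After Feb 11: 686 on hand, pool $13,385.91 (≈ $19.5130 each)
After Feb 15: 764 on hand, pool $14,633.91 (≈ $19.1543 each)
Feb 18, sell 91: 91/764 × $14,633.91 → $1,743.04
Total COGS = $562.09 + $1,743.04 = $2,305.13
Ending inventory (cost pool remaining) = $12,890.87
Check: goods available $15,196.00 = COGS $2,305.13 + ending $12,890.87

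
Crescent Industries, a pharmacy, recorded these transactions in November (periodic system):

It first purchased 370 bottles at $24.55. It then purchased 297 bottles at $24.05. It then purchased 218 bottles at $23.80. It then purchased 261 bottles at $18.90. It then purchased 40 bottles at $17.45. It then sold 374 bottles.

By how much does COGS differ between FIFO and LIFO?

FIFO COGS: 370 @ $24.55 + 4 @ $24.05 = $9,179.70
LIFO COGS: 40 @ $17.45 + 261 @ $18.90 + 73 @ $23.80 = $7,368.30
Difference = |$9,179.70 − $7,368.30| = $1,811.40

$1,811.40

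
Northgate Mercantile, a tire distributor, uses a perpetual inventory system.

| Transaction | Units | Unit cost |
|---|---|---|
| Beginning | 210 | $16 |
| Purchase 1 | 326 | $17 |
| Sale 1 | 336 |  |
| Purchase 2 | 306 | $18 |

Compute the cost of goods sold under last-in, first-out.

Sale 1 (336) [LIFO — newest first]: 326 @ $17 + 10 @ $16 = $5,702
Ending inventory: 200 @ $16 + 306 @ $18 = $8,708

COGS = $5,702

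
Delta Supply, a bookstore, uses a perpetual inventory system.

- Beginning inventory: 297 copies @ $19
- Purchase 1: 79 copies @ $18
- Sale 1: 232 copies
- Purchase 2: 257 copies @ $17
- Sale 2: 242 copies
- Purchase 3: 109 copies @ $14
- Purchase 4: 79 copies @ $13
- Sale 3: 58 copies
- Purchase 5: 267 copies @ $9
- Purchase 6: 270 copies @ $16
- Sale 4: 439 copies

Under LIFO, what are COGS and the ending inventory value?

Sale 1 (232) [LIFO — newest first]: 79 @ $18 + 153 @ $19 = $4,329
Sale 2 (242) [LIFO — newest first]: 242 @ $17 = $4,114
Sale 3 (58) [LIFO — newest first]: 58 @ $13 = $754
Sale 4 (439) [LIFO — newest first]: 270 @ $16 + 169 @ $9 = $5,841
Total COGS = $4,329 + $4,114 + $754 + $5,841 = $15,038
Ending inventory: 144 @ $19 + 15 @ $17 + 109 @ $14 + 21 @ $13 + 98 @ $9 = $5,672

COGS = $15,038; ending inventory = $5,672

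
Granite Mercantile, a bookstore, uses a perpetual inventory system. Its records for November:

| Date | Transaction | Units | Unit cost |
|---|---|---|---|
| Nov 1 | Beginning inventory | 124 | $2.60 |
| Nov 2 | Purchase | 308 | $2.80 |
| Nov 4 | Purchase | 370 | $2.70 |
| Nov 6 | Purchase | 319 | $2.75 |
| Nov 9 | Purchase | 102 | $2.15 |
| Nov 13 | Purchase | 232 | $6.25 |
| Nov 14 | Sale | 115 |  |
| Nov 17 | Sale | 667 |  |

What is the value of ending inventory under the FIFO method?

Nov 14, 115 sold [FIFO — oldest first]: 115 @ $2.60 = $299.00
Nov 17, 667 sold [FIFO — oldest first]: 9 @ $2.60 + 308 @ $2.80 + 350 @ $2.70 = $1,830.80
Total COGS = $299.00 + $1,830.80 = $2,129.80
Ending inventory: 20 @ $2.70 + 319 @ $2.75 + 102 @ $2.15 + 232 @ $6.25 = $2,600.55

Ending inventory = $2,600.55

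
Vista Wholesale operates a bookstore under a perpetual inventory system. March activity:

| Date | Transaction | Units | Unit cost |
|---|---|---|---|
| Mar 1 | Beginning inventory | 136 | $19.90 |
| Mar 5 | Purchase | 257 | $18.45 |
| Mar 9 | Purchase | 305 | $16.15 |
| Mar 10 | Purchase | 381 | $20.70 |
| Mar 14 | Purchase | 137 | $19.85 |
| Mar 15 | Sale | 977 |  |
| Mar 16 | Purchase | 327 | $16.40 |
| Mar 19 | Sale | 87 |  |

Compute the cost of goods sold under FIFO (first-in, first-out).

COGS = $19,950.00

Mar 15, 977 sold [FIFO — oldest first]: 136 @ $19.90 + 257 @ $18.45 + 305 @ $16.15 + 279 @ $20.70 = $18,149.10
Mar 19, 87 sold [FIFO — oldest first]: 87 @ $20.70 = $1,800.90
Total COGS = $18,149.10 + $1,800.90 = $19,950.00
Ending inventory: 15 @ $20.70 + 137 @ $19.85 + 327 @ $16.40 = $8,392.75
Check: goods available $28,342.75 = COGS $19,950.00 + ending $8,392.75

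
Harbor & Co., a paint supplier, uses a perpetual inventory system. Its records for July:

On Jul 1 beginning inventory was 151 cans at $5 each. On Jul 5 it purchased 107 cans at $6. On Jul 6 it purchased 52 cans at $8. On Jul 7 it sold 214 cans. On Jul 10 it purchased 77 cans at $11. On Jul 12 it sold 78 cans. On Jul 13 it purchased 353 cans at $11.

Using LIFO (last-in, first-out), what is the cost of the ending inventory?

Jul 7, 214 sold [LIFO — newest first]: 52 @ $8 + 107 @ $6 + 55 @ $5 = $1,333
Jul 12, 78 sold [LIFO — newest first]: 77 @ $11 + 1 @ $5 = $852
Total COGS = $1,333 + $852 = $2,185
Ending inventory: 95 @ $5 + 353 @ $11 = $4,358

Ending inventory = $4,358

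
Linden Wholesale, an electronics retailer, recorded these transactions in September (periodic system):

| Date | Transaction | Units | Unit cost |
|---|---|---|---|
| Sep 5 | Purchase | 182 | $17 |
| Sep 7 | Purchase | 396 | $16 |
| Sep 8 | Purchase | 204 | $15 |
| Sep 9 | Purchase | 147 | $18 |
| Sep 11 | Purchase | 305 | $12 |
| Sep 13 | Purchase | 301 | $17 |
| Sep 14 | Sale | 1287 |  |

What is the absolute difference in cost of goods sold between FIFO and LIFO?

FIFO COGS: 182 @ $17 + 396 @ $16 + 204 @ $15 + 147 @ $18 + 305 @ $12 + 53 @ $17 = $19,697
LIFO COGS: 301 @ $17 + 305 @ $12 + 147 @ $18 + 204 @ $15 + 330 @ $16 = $19,763
Difference = |$19,697 − $19,763| = $66

$66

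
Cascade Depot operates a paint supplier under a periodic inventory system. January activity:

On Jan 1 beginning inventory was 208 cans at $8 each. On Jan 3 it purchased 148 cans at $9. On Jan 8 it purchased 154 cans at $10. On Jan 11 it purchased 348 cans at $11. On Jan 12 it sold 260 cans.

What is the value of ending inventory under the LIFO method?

Jan 12, 260 sold [LIFO — newest first]: 260 @ $11 = $2,860
Ending inventory: 208 @ $8 + 148 @ $9 + 154 @ $10 + 88 @ $11 = $5,504
Check: goods available $8,364 = COGS $2,860 + ending $5,504

Ending inventory = $5,504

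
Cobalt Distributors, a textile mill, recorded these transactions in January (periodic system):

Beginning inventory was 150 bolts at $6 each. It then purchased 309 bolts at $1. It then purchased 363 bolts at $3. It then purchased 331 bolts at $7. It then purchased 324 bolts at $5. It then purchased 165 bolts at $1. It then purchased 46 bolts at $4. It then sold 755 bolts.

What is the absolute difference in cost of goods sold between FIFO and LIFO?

$1,412

FIFO COGS: 150 @ $6 + 309 @ $1 + 296 @ $3 = $2,097
LIFO COGS: 46 @ $4 + 165 @ $1 + 324 @ $5 + 220 @ $7 = $3,509
Difference = |$2,097 − $3,509| = $1,412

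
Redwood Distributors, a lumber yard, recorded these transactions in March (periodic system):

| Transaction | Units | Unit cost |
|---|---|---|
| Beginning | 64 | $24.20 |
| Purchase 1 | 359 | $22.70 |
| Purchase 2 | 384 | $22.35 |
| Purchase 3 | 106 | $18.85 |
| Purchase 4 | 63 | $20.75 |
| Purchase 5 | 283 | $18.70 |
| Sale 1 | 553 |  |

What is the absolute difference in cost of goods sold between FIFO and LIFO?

$1,748.80

FIFO COGS: 64 @ $24.20 + 359 @ $22.70 + 130 @ $22.35 = $12,603.60
LIFO COGS: 283 @ $18.70 + 63 @ $20.75 + 106 @ $18.85 + 101 @ $22.35 = $10,854.80
Difference = |$12,603.60 − $10,854.80| = $1,748.80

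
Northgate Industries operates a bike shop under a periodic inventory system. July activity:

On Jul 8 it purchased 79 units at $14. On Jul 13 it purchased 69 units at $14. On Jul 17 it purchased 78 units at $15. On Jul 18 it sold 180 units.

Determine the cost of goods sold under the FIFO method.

Jul 18, 180 sold [FIFO — oldest first]: 79 @ $14 + 69 @ $14 + 32 @ $15 = $2,552
Ending inventory: 46 @ $15 = $690

COGS = $2,552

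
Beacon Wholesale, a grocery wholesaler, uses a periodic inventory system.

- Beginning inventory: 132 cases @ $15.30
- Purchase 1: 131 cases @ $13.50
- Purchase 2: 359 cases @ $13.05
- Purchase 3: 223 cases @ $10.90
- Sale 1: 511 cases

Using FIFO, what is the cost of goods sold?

Sale 1 (511) [FIFO — oldest first]: 132 @ $15.30 + 131 @ $13.50 + 248 @ $13.05 = $7,024.50
Ending inventory: 111 @ $13.05 + 223 @ $10.90 = $3,879.25

COGS = $7,024.50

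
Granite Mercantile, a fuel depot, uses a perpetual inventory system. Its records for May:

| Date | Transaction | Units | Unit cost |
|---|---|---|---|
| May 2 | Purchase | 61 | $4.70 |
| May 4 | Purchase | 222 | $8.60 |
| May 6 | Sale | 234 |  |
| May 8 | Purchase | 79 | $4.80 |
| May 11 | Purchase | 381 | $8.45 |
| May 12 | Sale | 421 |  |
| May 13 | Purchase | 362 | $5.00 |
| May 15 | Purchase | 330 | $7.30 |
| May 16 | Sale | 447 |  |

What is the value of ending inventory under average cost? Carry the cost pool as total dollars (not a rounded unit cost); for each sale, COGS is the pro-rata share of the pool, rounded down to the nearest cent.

Ending inventory = $2,094.87

After May 2: 61 on hand, pool $286.70 (≈ $4.7000 each)
After May 4: 283 on hand, pool $2,195.90 (≈ $7.7594 each)
May 6, sell 234: 234/283 × $2,195.90 → $1,815.69
After May 8: 128 on hand, pool $759.41 (≈ $5.9329 each)
After May 11: 509 on hand, pool $3,978.86 (≈ $7.8170 each)
May 12, sell 421: 421/509 × $3,978.86 → $3,290.96
After May 13: 450 on hand, pool $2,497.90 (≈ $5.5509 each)
After May 15: 780 on hand, pool $4,906.90 (≈ $6.2909 each)
May 16, sell 447: 447/780 × $4,906.90 → $2,812.03
Total COGS = $1,815.69 + $3,290.96 + $2,812.03 = $7,918.68
Ending inventory (cost pool remaining) = $2,094.87
Check: goods available $10,013.55 = COGS $7,918.68 + ending $2,094.87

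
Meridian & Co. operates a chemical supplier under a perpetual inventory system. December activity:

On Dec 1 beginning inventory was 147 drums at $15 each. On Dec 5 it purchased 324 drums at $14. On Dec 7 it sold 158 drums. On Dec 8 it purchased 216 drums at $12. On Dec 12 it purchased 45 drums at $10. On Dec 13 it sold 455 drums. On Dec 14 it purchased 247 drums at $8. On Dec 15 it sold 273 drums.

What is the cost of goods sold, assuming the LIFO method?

COGS = $10,364

Dec 7, 158 sold [LIFO — newest first]: 158 @ $14 = $2,212
Dec 13, 455 sold [LIFO — newest first]: 45 @ $10 + 216 @ $12 + 166 @ $14 + 28 @ $15 = $5,786
Dec 15, 273 sold [LIFO — newest first]: 247 @ $8 + 26 @ $15 = $2,366
Total COGS = $2,212 + $5,786 + $2,366 = $10,364
Ending inventory: 93 @ $15 = $1,395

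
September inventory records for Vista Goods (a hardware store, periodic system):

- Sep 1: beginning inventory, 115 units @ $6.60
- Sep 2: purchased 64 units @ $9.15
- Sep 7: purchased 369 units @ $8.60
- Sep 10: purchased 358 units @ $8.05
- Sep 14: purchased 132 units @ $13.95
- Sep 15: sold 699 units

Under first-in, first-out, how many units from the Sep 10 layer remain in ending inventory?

207

Sep 15, 699 sold [FIFO — oldest first]: 115 @ $6.60 + 64 @ $9.15 + 369 @ $8.60 + 151 @ $8.05 = $5,733.55
Ending inventory: 207 @ $8.05 + 132 @ $13.95 = $3,507.75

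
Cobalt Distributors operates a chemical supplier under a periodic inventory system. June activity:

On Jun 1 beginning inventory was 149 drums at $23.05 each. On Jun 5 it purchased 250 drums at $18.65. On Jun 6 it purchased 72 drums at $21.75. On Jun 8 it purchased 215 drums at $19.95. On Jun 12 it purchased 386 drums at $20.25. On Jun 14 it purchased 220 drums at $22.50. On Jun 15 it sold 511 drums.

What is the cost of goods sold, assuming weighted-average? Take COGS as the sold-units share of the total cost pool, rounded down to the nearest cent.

Jun 15, sell 511: 511/1292 × $26,718.70 → $10,567.53
Ending inventory (cost pool remaining) = $16,151.17
Check: goods available $26,718.70 = COGS $10,567.53 + ending $16,151.17

COGS = $10,567.53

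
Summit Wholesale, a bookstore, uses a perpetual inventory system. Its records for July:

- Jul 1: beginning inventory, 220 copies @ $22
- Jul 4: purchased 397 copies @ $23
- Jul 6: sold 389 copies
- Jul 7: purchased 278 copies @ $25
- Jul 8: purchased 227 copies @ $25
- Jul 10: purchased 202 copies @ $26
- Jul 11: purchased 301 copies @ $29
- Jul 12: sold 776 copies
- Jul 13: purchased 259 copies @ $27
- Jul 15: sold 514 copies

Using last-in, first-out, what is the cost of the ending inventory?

Ending inventory = $4,510

Jul 6, 389 sold [LIFO — newest first]: 389 @ $23 = $8,947
Jul 12, 776 sold [LIFO — newest first]: 301 @ $29 + 202 @ $26 + 227 @ $25 + 46 @ $25 = $20,806
Jul 15, 514 sold [LIFO — newest first]: 259 @ $27 + 232 @ $25 + 8 @ $23 + 15 @ $22 = $13,307
Total COGS = $8,947 + $20,806 + $13,307 = $43,060
Ending inventory: 205 @ $22 = $4,510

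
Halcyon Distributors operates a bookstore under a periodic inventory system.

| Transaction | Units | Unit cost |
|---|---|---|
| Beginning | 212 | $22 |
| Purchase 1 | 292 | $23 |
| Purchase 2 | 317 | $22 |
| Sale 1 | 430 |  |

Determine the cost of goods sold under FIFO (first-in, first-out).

Sale 1 (430) [FIFO — oldest first]: 212 @ $22 + 218 @ $23 = $9,678
Ending inventory: 74 @ $23 + 317 @ $22 = $8,676

COGS = $9,678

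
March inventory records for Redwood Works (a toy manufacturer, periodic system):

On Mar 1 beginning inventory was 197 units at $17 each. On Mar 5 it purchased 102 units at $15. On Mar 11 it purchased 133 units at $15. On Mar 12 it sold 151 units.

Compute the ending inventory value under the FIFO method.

Mar 12, 151 sold [FIFO — oldest first]: 151 @ $17 = $2,567
Ending inventory: 46 @ $17 + 102 @ $15 + 133 @ $15 = $4,307

Ending inventory = $4,307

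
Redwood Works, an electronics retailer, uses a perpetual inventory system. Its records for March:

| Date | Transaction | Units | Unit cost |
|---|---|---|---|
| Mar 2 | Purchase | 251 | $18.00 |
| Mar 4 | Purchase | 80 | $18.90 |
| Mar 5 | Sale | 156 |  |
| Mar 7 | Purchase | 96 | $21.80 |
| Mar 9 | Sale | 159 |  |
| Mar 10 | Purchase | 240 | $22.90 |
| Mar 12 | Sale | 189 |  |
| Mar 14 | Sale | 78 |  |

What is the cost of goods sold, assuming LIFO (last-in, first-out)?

COGS = $12,088.80

Mar 5, 156 sold [LIFO — newest first]: 80 @ $18.90 + 76 @ $18.00 = $2,880.00
Mar 9, 159 sold [LIFO — newest first]: 96 @ $21.80 + 63 @ $18.00 = $3,226.80
Mar 12, 189 sold [LIFO — newest first]: 189 @ $22.90 = $4,328.10
Mar 14, 78 sold [LIFO — newest first]: 51 @ $22.90 + 27 @ $18.00 = $1,653.90
Total COGS = $2,880.00 + $3,226.80 + $4,328.10 + $1,653.90 = $12,088.80
Ending inventory: 85 @ $18.00 = $1,530.00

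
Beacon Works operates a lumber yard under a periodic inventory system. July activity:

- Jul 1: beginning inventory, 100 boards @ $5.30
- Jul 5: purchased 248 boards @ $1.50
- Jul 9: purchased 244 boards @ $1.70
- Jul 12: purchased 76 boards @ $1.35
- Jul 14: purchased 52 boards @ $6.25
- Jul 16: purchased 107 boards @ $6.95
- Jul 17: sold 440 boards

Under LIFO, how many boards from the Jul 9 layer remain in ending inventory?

39

Jul 17, 440 sold [LIFO — newest first]: 107 @ $6.95 + 52 @ $6.25 + 76 @ $1.35 + 205 @ $1.70 = $1,519.75
Ending inventory: 100 @ $5.30 + 248 @ $1.50 + 39 @ $1.70 = $968.30
Check: goods available $2,488.05 = COGS $1,519.75 + ending $968.30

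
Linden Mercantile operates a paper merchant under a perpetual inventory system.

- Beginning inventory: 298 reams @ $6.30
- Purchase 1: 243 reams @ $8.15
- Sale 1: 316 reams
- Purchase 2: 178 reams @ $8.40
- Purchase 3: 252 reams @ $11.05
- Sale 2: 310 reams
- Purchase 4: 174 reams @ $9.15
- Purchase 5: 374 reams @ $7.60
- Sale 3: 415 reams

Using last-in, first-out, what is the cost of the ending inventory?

Ending inventory = $3,642.45

Sale 1 (316) [LIFO — newest first]: 243 @ $8.15 + 73 @ $6.30 = $2,440.35
Sale 2 (310) [LIFO — newest first]: 252 @ $11.05 + 58 @ $8.40 = $3,271.80
Sale 3 (415) [LIFO — newest first]: 374 @ $7.60 + 41 @ $9.15 = $3,217.55
Total COGS = $2,440.35 + $3,271.80 + $3,217.55 = $8,929.70
Ending inventory: 225 @ $6.30 + 120 @ $8.40 + 133 @ $9.15 = $3,642.45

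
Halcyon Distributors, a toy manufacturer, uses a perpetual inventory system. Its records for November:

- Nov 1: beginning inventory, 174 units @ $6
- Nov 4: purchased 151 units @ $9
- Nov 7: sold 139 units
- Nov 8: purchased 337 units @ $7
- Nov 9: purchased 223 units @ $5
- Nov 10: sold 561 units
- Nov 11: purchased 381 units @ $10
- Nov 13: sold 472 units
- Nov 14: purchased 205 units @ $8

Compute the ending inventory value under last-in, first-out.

Nov 7, 139 sold [LIFO — newest first]: 139 @ $9 = $1,251
Nov 10, 561 sold [LIFO — newest first]: 223 @ $5 + 337 @ $7 + 1 @ $9 = $3,483
Nov 13, 472 sold [LIFO — newest first]: 381 @ $10 + 11 @ $9 + 80 @ $6 = $4,389
Total COGS = $1,251 + $3,483 + $4,389 = $9,123
Ending inventory: 94 @ $6 + 205 @ $8 = $2,204

Ending inventory = $2,204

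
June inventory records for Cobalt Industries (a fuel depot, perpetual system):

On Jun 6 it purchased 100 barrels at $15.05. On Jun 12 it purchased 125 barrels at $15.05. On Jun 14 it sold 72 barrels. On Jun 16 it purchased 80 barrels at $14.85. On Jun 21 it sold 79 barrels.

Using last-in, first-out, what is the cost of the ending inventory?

Ending inventory = $2,317.50

Jun 14, 72 sold [LIFO — newest first]: 72 @ $15.05 = $1,083.60
Jun 21, 79 sold [LIFO — newest first]: 79 @ $14.85 = $1,173.15
Total COGS = $1,083.60 + $1,173.15 = $2,256.75
Ending inventory: 100 @ $15.05 + 53 @ $15.05 + 1 @ $14.85 = $2,317.50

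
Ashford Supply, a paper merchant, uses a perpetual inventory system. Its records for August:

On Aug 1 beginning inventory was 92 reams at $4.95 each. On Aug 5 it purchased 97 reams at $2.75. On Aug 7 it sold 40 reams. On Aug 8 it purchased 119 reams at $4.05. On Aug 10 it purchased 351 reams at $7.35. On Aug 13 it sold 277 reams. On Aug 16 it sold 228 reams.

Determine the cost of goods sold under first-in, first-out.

Aug 7, 40 sold [FIFO — oldest first]: 40 @ $4.95 = $198.00
Aug 13, 277 sold [FIFO — oldest first]: 52 @ $4.95 + 97 @ $2.75 + 119 @ $4.05 + 9 @ $7.35 = $1,072.25
Aug 16, 228 sold [FIFO — oldest first]: 228 @ $7.35 = $1,675.80
Total COGS = $198.00 + $1,072.25 + $1,675.80 = $2,946.05
Ending inventory: 114 @ $7.35 = $837.90
Check: goods available $3,783.95 = COGS $2,946.05 + ending $837.90

COGS = $2,946.05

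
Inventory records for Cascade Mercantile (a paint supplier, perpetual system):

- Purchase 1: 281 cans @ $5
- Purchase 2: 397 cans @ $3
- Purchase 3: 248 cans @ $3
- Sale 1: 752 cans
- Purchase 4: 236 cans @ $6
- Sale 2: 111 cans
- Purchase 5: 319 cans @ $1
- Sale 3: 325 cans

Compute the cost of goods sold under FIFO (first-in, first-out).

COGS = $4,782

Sale 1 (752) [FIFO — oldest first]: 281 @ $5 + 397 @ $3 + 74 @ $3 = $2,818
Sale 2 (111) [FIFO — oldest first]: 111 @ $3 = $333
Sale 3 (325) [FIFO — oldest first]: 63 @ $3 + 236 @ $6 + 26 @ $1 = $1,631
Total COGS = $2,818 + $333 + $1,631 = $4,782
Ending inventory: 293 @ $1 = $293
Check: goods available $5,075 = COGS $4,782 + ending $293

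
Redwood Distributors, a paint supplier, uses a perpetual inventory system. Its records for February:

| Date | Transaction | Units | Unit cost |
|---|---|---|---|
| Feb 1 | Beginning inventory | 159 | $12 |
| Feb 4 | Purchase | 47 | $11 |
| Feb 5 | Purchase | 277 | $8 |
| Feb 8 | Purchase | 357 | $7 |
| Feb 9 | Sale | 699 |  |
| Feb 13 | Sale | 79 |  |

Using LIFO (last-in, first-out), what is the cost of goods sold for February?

Feb 9, 699 sold [LIFO — newest first]: 357 @ $7 + 277 @ $8 + 47 @ $11 + 18 @ $12 = $5,448
Feb 13, 79 sold [LIFO — newest first]: 79 @ $12 = $948
Total COGS = $5,448 + $948 = $6,396
Ending inventory: 62 @ $12 = $744
Check: goods available $7,140 = COGS $6,396 + ending $744

COGS = $6,396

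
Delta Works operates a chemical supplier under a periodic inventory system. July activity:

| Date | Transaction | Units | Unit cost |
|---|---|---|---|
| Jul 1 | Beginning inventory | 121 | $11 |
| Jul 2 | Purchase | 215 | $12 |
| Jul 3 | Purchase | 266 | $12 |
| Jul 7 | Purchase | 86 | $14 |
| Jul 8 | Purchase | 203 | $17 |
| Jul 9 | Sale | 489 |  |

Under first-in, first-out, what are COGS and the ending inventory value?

Jul 9, 489 sold [FIFO — oldest first]: 121 @ $11 + 215 @ $12 + 153 @ $12 = $5,747
Ending inventory: 113 @ $12 + 86 @ $14 + 203 @ $17 = $6,011

COGS = $5,747; ending inventory = $6,011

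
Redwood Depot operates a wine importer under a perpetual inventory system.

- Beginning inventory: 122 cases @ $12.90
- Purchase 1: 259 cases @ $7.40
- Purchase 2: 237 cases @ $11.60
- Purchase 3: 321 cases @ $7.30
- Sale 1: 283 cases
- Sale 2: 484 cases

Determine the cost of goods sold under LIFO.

COGS = $6,639.10

Sale 1 (283) [LIFO — newest first]: 283 @ $7.30 = $2,065.90
Sale 2 (484) [LIFO — newest first]: 38 @ $7.30 + 237 @ $11.60 + 209 @ $7.40 = $4,573.20
Total COGS = $2,065.90 + $4,573.20 = $6,639.10
Ending inventory: 122 @ $12.90 + 50 @ $7.40 = $1,943.80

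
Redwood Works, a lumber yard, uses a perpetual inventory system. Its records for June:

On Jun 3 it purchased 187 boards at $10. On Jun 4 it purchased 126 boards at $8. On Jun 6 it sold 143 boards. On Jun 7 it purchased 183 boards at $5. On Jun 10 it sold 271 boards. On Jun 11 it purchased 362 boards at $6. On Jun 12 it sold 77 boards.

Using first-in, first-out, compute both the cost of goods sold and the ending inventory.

Jun 6, 143 sold [FIFO — oldest first]: 143 @ $10 = $1,430
Jun 10, 271 sold [FIFO — oldest first]: 44 @ $10 + 126 @ $8 + 101 @ $5 = $1,953
Jun 12, 77 sold [FIFO — oldest first]: 77 @ $5 = $385
Total COGS = $1,430 + $1,953 + $385 = $3,768
Ending inventory: 5 @ $5 + 362 @ $6 = $2,197

COGS = $3,768; ending inventory = $2,197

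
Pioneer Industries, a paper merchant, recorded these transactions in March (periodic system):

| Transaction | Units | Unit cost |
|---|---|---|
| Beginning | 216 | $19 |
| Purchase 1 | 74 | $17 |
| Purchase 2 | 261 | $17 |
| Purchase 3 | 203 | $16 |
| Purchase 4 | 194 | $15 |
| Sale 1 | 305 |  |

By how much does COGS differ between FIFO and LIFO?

FIFO COGS: 216 @ $19 + 74 @ $17 + 15 @ $17 = $5,617
LIFO COGS: 194 @ $15 + 111 @ $16 = $4,686
Difference = |$5,617 − $4,686| = $931

$931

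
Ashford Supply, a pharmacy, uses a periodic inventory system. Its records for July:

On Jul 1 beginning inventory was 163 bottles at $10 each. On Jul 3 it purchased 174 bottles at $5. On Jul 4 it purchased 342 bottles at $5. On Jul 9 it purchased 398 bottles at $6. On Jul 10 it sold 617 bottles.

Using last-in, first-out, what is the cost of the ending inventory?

Jul 10, 617 sold [LIFO — newest first]: 398 @ $6 + 219 @ $5 = $3,483
Ending inventory: 163 @ $10 + 174 @ $5 + 123 @ $5 = $3,115

Ending inventory = $3,115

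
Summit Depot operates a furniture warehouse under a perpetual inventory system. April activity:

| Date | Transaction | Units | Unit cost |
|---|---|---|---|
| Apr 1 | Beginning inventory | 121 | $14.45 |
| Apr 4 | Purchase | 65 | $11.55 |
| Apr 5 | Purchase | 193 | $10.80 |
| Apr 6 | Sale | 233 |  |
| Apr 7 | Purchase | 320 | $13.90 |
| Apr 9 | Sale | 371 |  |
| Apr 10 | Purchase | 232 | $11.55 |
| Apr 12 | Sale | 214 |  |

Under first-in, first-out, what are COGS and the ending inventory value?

COGS = $10,406.05; ending inventory = $1,305.15

Apr 6, 233 sold [FIFO — oldest first]: 121 @ $14.45 + 65 @ $11.55 + 47 @ $10.80 = $3,006.80
Apr 9, 371 sold [FIFO — oldest first]: 146 @ $10.80 + 225 @ $13.90 = $4,704.30
Apr 12, 214 sold [FIFO — oldest first]: 95 @ $13.90 + 119 @ $11.55 = $2,694.95
Total COGS = $3,006.80 + $4,704.30 + $2,694.95 = $10,406.05
Ending inventory: 113 @ $11.55 = $1,305.15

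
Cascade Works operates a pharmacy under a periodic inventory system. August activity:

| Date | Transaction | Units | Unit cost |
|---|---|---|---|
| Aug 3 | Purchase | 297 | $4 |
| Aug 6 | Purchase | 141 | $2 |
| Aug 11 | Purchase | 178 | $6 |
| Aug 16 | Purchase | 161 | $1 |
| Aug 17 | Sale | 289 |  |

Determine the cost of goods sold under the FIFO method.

COGS = $1,156

Aug 17, 289 sold [FIFO — oldest first]: 289 @ $4 = $1,156
Ending inventory: 8 @ $4 + 141 @ $2 + 178 @ $6 + 161 @ $1 = $1,543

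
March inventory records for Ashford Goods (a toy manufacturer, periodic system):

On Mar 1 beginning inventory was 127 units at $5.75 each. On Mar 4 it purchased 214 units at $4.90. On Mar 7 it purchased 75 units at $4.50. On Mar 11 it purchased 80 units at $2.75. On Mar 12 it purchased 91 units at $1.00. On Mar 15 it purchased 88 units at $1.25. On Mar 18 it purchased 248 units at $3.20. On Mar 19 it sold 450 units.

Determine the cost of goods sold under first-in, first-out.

Mar 19, 450 sold [FIFO — oldest first]: 127 @ $5.75 + 214 @ $4.90 + 75 @ $4.50 + 34 @ $2.75 = $2,209.85
Ending inventory: 46 @ $2.75 + 91 @ $1.00 + 88 @ $1.25 + 248 @ $3.20 = $1,121.10
Check: goods available $3,330.95 = COGS $2,209.85 + ending $1,121.10

COGS = $2,209.85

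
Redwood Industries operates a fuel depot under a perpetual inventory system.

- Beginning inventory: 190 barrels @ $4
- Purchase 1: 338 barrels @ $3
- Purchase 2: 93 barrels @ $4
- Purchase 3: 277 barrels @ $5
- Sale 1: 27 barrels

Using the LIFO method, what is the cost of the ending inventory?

Sale 1 (27) [LIFO — newest first]: 27 @ $5 = $135
Ending inventory: 190 @ $4 + 338 @ $3 + 93 @ $4 + 250 @ $5 = $3,396
Check: goods available $3,531 = COGS $135 + ending $3,396

Ending inventory = $3,396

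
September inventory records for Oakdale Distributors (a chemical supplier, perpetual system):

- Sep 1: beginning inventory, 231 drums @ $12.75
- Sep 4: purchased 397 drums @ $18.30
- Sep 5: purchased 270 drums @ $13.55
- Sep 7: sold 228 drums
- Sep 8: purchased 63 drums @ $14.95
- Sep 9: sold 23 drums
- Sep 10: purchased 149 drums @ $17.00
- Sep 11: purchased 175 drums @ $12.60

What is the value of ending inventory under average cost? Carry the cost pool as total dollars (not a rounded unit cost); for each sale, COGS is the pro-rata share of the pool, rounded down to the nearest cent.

After Sep 1: 231 on hand, pool $2,945.25 (≈ $12.7500 each)
After Sep 4: 628 on hand, pool $10,210.35 (≈ $16.2585 each)
After Sep 5: 898 on hand, pool $13,868.85 (≈ $15.4442 each)
Sep 7, sell 228: 228/898 × $13,868.85 → $3,521.26
After Sep 8: 733 on hand, pool $11,289.44 (≈ $15.4017 each)
Sep 9, sell 23: 23/733 × $11,289.44 → $354.23
After Sep 10: 859 on hand, pool $13,468.21 (≈ $15.6789 each)
After Sep 11: 1034 on hand, pool $15,673.21 (≈ $15.1578 each)
Total COGS = $3,521.26 + $354.23 = $3,875.49
Ending inventory (cost pool remaining) = $15,673.21

Ending inventory = $15,673.21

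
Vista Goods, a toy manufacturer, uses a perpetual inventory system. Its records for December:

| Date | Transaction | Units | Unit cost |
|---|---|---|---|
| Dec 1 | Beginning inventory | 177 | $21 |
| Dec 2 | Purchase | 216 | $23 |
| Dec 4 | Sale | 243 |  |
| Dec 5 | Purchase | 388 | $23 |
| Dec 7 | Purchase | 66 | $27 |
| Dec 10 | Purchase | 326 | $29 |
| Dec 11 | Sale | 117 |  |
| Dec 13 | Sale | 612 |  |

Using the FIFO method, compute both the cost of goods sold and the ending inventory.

Dec 4, 243 sold [FIFO — oldest first]: 177 @ $21 + 66 @ $23 = $5,235
Dec 11, 117 sold [FIFO — oldest first]: 117 @ $23 = $2,691
Dec 13, 612 sold [FIFO — oldest first]: 33 @ $23 + 388 @ $23 + 66 @ $27 + 125 @ $29 = $15,090
Total COGS = $5,235 + $2,691 + $15,090 = $23,016
Ending inventory: 201 @ $29 = $5,829
Check: goods available $28,845 = COGS $23,016 + ending $5,829

COGS = $23,016; ending inventory = $5,829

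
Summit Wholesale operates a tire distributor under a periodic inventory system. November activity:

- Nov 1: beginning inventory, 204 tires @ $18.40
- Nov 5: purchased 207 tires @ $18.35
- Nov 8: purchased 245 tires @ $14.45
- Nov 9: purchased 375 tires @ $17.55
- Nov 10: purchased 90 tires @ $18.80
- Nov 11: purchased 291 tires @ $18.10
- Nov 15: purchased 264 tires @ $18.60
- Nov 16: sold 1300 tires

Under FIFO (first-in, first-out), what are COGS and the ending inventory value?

COGS = $22,605.45; ending inventory = $6,937.60

Nov 16, 1300 sold [FIFO — oldest first]: 204 @ $18.40 + 207 @ $18.35 + 245 @ $14.45 + 375 @ $17.55 + 90 @ $18.80 + 179 @ $18.10 = $22,605.45
Ending inventory: 112 @ $18.10 + 264 @ $18.60 = $6,937.60
Check: goods available $29,543.05 = COGS $22,605.45 + ending $6,937.60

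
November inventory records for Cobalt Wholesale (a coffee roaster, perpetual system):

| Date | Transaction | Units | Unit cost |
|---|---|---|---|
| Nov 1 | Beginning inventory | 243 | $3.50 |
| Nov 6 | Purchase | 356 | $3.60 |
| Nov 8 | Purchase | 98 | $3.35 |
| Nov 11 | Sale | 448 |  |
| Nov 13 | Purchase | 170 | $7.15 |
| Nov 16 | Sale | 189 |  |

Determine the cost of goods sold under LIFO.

COGS = $2,870.90

Nov 11, 448 sold [LIFO — newest first]: 98 @ $3.35 + 350 @ $3.60 = $1,588.30
Nov 16, 189 sold [LIFO — newest first]: 170 @ $7.15 + 6 @ $3.60 + 13 @ $3.50 = $1,282.60
Total COGS = $1,588.30 + $1,282.60 = $2,870.90
Ending inventory: 230 @ $3.50 = $805.00
Check: goods available $3,675.90 = COGS $2,870.90 + ending $805.00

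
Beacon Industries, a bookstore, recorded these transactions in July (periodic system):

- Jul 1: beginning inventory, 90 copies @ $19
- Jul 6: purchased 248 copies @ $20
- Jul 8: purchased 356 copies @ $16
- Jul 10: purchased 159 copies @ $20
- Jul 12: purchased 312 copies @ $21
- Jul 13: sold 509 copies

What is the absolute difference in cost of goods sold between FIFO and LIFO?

FIFO COGS: 90 @ $19 + 248 @ $20 + 171 @ $16 = $9,406
LIFO COGS: 312 @ $21 + 159 @ $20 + 38 @ $16 = $10,340
Difference = |$9,406 − $10,340| = $934

$934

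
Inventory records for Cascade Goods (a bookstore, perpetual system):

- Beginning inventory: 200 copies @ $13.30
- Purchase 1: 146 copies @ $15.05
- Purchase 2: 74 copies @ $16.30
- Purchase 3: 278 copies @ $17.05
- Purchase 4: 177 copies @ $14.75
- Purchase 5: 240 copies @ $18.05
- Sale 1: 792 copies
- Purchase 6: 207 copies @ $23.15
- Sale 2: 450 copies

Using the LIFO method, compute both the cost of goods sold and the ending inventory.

COGS = $21,474.20; ending inventory = $1,064.00

Sale 1 (792) [LIFO — newest first]: 240 @ $18.05 + 177 @ $14.75 + 278 @ $17.05 + 74 @ $16.30 + 23 @ $15.05 = $13,235.00
Sale 2 (450) [LIFO — newest first]: 207 @ $23.15 + 123 @ $15.05 + 120 @ $13.30 = $8,239.20
Total COGS = $13,235.00 + $8,239.20 = $21,474.20
Ending inventory: 80 @ $13.30 = $1,064.00
Check: goods available $22,538.20 = COGS $21,474.20 + ending $1,064.00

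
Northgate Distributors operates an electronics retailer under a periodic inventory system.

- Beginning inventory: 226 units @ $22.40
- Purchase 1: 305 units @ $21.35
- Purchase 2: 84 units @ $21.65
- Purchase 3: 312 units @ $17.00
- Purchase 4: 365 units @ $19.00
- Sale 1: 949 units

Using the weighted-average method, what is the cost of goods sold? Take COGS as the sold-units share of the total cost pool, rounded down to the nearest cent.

Sale 1, sell 949: 949/1292 × $25,631.75 → $18,827.03
Ending inventory (cost pool remaining) = $6,804.72
Check: goods available $25,631.75 = COGS $18,827.03 + ending $6,804.72

COGS = $18,827.03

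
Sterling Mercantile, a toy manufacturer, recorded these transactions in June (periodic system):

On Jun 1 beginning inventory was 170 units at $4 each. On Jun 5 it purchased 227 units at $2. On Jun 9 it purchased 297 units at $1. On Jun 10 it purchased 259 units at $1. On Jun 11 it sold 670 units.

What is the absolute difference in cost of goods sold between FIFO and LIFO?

FIFO COGS: 170 @ $4 + 227 @ $2 + 273 @ $1 = $1,407
LIFO COGS: 259 @ $1 + 297 @ $1 + 114 @ $2 = $784
Difference = |$1,407 − $784| = $623

$623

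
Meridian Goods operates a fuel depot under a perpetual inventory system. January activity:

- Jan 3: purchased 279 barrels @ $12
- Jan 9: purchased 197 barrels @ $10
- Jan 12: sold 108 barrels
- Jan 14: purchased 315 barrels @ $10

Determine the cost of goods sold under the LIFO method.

COGS = $1,080

Jan 12, 108 sold [LIFO — newest first]: 108 @ $10 = $1,080
Ending inventory: 279 @ $12 + 89 @ $10 + 315 @ $10 = $7,388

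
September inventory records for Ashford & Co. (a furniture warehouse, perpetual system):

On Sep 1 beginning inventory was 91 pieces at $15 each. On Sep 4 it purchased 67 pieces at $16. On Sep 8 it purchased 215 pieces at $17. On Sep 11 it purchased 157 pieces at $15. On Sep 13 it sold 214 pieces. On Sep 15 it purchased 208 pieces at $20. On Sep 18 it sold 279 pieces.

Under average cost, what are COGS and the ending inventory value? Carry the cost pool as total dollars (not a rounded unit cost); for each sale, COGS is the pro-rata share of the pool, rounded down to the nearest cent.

After Sep 1: 91 on hand, pool $1,365.00 (≈ $15.0000 each)
After Sep 4: 158 on hand, pool $2,437.00 (≈ $15.4241 each)
After Sep 8: 373 on hand, pool $6,092.00 (≈ $16.3324 each)
After Sep 11: 530 on hand, pool $8,447.00 (≈ $15.9377 each)
Sep 13, sell 214: 214/530 × $8,447.00 → $3,410.67
After Sep 15: 524 on hand, pool $9,196.33 (≈ $17.5502 each)
Sep 18, sell 279: 279/524 × $9,196.33 → $4,896.51
Total COGS = $3,410.67 + $4,896.51 = $8,307.18
Ending inventory (cost pool remaining) = $4,299.82
Check: goods available $12,607.00 = COGS $8,307.18 + ending $4,299.82

COGS = $8,307.18; ending inventory = $4,299.82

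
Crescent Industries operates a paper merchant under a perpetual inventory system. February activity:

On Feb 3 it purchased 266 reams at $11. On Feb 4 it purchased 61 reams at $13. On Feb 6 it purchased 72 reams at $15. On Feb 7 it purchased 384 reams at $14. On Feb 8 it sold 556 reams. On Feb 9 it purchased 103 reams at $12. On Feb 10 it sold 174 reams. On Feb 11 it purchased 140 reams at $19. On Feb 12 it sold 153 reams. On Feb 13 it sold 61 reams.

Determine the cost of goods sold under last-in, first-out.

Feb 8, 556 sold [LIFO — newest first]: 384 @ $14 + 72 @ $15 + 61 @ $13 + 39 @ $11 = $7,678
Feb 10, 174 sold [LIFO — newest first]: 103 @ $12 + 71 @ $11 = $2,017
Feb 12, 153 sold [LIFO — newest first]: 140 @ $19 + 13 @ $11 = $2,803
Feb 13, 61 sold [LIFO — newest first]: 61 @ $11 = $671
Total COGS = $7,678 + $2,017 + $2,803 + $671 = $13,169
Ending inventory: 82 @ $11 = $902

COGS = $13,169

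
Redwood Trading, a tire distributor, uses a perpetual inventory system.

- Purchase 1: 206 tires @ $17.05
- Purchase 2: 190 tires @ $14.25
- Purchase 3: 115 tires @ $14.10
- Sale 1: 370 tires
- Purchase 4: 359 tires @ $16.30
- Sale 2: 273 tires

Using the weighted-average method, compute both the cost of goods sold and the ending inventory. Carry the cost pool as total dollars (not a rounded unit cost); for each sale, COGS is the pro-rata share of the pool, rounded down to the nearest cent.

After Purchase 1: 206 on hand, pool $3,512.30 (≈ $17.0500 each)
After Purchase 2: 396 on hand, pool $6,219.80 (≈ $15.7066 each)
After Purchase 3: 511 on hand, pool $7,841.30 (≈ $15.3450 each)
Sale 1, sell 370: 370/511 × $7,841.30 → $5,677.65
After Purchase 4: 500 on hand, pool $8,015.35 (≈ $16.0307 each)
Sale 2, sell 273: 273/500 × $8,015.35 → $4,376.38
Total COGS = $5,677.65 + $4,376.38 = $10,054.03
Ending inventory (cost pool remaining) = $3,638.97
Check: goods available $13,693.00 = COGS $10,054.03 + ending $3,638.97

COGS = $10,054.03; ending inventory = $3,638.97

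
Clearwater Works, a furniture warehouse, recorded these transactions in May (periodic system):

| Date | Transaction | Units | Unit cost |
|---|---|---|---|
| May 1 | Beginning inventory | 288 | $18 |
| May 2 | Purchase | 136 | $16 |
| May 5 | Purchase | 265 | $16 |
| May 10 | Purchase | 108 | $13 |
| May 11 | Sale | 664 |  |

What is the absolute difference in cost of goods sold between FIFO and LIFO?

FIFO COGS: 288 @ $18 + 136 @ $16 + 240 @ $16 = $11,200
LIFO COGS: 108 @ $13 + 265 @ $16 + 136 @ $16 + 155 @ $18 = $10,610
Difference = |$11,200 − $10,610| = $590

$590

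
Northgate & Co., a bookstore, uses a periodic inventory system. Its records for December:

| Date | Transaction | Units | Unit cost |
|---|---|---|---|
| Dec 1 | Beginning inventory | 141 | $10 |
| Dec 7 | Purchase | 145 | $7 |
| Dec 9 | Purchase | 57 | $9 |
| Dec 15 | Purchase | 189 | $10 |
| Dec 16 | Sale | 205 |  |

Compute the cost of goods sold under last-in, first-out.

COGS = $2,034

Dec 16, 205 sold [LIFO — newest first]: 189 @ $10 + 16 @ $9 = $2,034
Ending inventory: 141 @ $10 + 145 @ $7 + 41 @ $9 = $2,794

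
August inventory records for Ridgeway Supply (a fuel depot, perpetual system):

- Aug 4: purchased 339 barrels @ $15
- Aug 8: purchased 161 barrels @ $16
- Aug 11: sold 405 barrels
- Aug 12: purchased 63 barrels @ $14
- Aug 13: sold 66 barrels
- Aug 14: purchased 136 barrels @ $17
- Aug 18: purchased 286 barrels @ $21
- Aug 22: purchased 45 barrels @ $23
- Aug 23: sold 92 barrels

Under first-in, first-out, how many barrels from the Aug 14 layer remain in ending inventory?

136

Aug 11, 405 sold [FIFO — oldest first]: 339 @ $15 + 66 @ $16 = $6,141
Aug 13, 66 sold [FIFO — oldest first]: 66 @ $16 = $1,056
Aug 23, 92 sold [FIFO — oldest first]: 29 @ $16 + 63 @ $14 = $1,346
Total COGS = $6,141 + $1,056 + $1,346 = $8,543
Ending inventory: 136 @ $17 + 286 @ $21 + 45 @ $23 = $9,353
Check: goods available $17,896 = COGS $8,543 + ending $9,353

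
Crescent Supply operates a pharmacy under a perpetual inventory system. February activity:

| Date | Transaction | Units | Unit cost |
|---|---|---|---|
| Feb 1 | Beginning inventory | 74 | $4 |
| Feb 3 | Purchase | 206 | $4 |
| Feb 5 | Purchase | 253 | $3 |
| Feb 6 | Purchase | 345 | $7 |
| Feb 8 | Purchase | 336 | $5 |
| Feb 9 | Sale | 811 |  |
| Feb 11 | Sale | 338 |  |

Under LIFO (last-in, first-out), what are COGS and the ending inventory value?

Feb 9, 811 sold [LIFO — newest first]: 336 @ $5 + 345 @ $7 + 130 @ $3 = $4,485
Feb 11, 338 sold [LIFO — newest first]: 123 @ $3 + 206 @ $4 + 9 @ $4 = $1,229
Total COGS = $4,485 + $1,229 = $5,714
Ending inventory: 65 @ $4 = $260

COGS = $5,714; ending inventory = $260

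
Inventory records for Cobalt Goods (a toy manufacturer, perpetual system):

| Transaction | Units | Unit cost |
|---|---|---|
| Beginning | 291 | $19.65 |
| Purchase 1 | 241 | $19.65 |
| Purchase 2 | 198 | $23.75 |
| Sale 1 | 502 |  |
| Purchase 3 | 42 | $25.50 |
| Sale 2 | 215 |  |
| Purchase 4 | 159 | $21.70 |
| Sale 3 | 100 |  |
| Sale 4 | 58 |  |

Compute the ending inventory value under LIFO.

Sale 1 (502) [LIFO — newest first]: 198 @ $23.75 + 241 @ $19.65 + 63 @ $19.65 = $10,676.10
Sale 2 (215) [LIFO — newest first]: 42 @ $25.50 + 173 @ $19.65 = $4,470.45
Sale 3 (100) [LIFO — newest first]: 100 @ $21.70 = $2,170.00
Sale 4 (58) [LIFO — newest first]: 58 @ $21.70 = $1,258.60
Total COGS = $10,676.10 + $4,470.45 + $2,170.00 + $1,258.60 = $18,575.15
Ending inventory: 55 @ $19.65 + 1 @ $21.70 = $1,102.45
Check: goods available $19,677.60 = COGS $18,575.15 + ending $1,102.45

Ending inventory = $1,102.45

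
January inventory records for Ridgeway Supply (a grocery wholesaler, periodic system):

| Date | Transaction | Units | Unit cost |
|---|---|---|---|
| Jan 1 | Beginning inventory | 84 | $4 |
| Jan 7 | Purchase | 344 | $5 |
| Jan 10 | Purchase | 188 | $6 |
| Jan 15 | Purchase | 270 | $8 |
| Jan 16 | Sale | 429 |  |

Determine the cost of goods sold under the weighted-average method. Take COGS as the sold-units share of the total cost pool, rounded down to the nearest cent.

COGS = $2,587.55

Jan 16, sell 429: 429/886 × $5,344.00 → $2,587.55
Ending inventory (cost pool remaining) = $2,756.45
Check: goods available $5,344.00 = COGS $2,587.55 + ending $2,756.45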